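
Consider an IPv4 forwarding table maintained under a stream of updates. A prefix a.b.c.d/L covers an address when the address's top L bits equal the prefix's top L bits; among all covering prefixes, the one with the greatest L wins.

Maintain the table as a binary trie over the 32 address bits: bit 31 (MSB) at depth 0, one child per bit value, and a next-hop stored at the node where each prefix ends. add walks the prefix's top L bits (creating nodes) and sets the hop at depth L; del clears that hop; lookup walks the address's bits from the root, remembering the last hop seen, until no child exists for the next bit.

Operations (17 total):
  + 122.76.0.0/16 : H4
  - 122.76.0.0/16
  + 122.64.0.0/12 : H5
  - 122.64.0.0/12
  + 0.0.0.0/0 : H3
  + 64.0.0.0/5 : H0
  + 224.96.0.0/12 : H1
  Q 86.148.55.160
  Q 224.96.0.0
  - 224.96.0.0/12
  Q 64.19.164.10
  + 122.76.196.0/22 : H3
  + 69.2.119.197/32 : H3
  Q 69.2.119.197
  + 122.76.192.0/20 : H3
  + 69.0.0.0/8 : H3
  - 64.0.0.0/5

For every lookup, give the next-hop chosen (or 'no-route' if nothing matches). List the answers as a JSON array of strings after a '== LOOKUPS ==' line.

Process each operation:
  + 122.76.0.0/16 (H4) depth=16
  - 122.76.0.0/16 clear@16
  + 122.64.0.0/12 (H5) depth=12
  - 122.64.0.0/12 clear@12
  + 0.0.0.0/0 (H3) depth=0
  + 64.0.0.0/5 (H0) depth=5
  + 224.96.0.0/12 (H1) depth=12
  Q 86.148.55.160: descend 010 ; hops seen [H3] ; pick H3
  Q 224.96.0.0: descend 111000000110 ; hops seen [H3,H1] ; pick H1
  - 224.96.0.0/12 clear@12
  Q 64.19.164.10: descend 01000 ; hops seen [H3,H0] ; pick H0
  + 122.76.196.0/22 (H3) depth=22
  + 69.2.119.197/32 (H3) depth=32
  Q 69.2.119.197: descend 01000101000000100111011111000101 ; hops seen [H3,H0,H3] ; pick H3
  + 122.76.192.0/20 (H3) depth=20
  + 69.0.0.0/8 (H3) depth=8
  - 64.0.0.0/5 clear@5

== LOOKUPS ==
["H3","H1","H0","H3"]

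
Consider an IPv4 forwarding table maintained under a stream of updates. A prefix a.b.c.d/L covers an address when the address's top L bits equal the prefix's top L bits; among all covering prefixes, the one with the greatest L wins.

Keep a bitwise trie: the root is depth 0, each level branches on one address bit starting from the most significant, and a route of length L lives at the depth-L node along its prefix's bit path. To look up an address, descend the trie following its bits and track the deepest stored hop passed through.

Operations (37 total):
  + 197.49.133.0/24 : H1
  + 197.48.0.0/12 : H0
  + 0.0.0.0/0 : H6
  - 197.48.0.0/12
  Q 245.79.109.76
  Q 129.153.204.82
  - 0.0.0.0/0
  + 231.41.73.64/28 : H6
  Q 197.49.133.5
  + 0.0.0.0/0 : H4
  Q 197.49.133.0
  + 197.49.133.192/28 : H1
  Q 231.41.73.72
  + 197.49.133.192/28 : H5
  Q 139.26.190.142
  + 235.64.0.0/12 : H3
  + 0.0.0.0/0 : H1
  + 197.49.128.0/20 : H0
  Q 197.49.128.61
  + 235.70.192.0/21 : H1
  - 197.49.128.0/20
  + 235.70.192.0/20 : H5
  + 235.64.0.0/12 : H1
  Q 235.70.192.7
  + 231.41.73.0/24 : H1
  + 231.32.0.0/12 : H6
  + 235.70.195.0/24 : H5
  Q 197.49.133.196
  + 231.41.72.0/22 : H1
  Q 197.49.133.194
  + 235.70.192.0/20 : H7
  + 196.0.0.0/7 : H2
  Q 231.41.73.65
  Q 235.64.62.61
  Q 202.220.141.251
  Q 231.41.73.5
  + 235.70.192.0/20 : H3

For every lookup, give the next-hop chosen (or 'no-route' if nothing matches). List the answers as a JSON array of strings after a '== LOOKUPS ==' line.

Process each operation:
  + 197.49.133.0/24 (H1) depth=24
  + 197.48.0.0/12 (H0) depth=12
  + 0.0.0.0/0 (H6) depth=0
  del 197.48.0.0/12 (clear depth 12)
  lookup 245.79.109.76: bits 11 walk d0:H6→d1:-→d2:- -> H6
  lookup 129.153.204.82: bits 1 walk d0:H6→d1:- -> H6
  del 0.0.0.0/0 (clear depth 0)
  + 231.41.73.64/28 (H6) depth=28
  lookup 197.49.133.5: bits 110001010011000110000101 walk d0:-→d1:-→d2:-→d3:-→d4:-→d5:-→d6:-→d7:-→d8:-→d9:-→d10:-→d11:-→d12:-→d13:-→d14:-→d15:-→d16:-→d17:-→d18:-→d19:-→d20:-→d21:-→d22:-→d23:-→d24:H1 -> H1
  + 0.0.0.0/0 (H4) depth=0
  lookup 197.49.133.0: bits 110001010011000110000101 walk d0:H4→d1:-→d2:-→d3:-→d4:-→d5:-→d6:-→d7:-→d8:-→d9:-→d10:-→d11:-→d12:-→d13:-→d14:-→d15:-→d16:-→d17:-→d18:-→d19:-→d20:-→d21:-→d22:-→d23:-→d24:H1 -> H1
  + 197.49.133.192/28 (H1) depth=28
  lookup 231.41.73.72: bits 1110011100101001010010010100 walk d0:H4→d1:-→d2:-→d3:-→d4:-→d5:-→d6:-→d7:-→d8:-→d9:-→d10:-→d11:-→d12:-→d13:-→d14:-→d15:-→d16:-→d17:-→d18:-→d19:-→d20:-→d21:-→d22:-→d23:-→d24:-→d25:-→d26:-→d27:-→d28:H6 -> H6
  + 197.49.133.192/28 (H5) depth=28
  lookup 139.26.190.142: bits 1 walk d0:H4→d1:- -> H4
  + 235.64.0.0/12 (H3) depth=12
  + 0.0.0.0/0 (H1) depth=0
  + 197.49.128.0/20 (H0) depth=20
  lookup 197.49.128.61: bits 110001010011000110000 walk d0:H1→d1:-→d2:-→d3:-→d4:-→d5:-→d6:-→d7:-→d8:-→d9:-→d10:-→d11:-→d12:-→d13:-→d14:-→d15:-→d16:-→d17:-→d18:-→d19:-→d20:H0→d21:- -> H0
  + 235.70.192.0/21 (H1) depth=21
  del 197.49.128.0/20 (clear depth 20)
  + 235.70.192.0/20 (H5) depth=20
  + 235.64.0.0/12 (H1) depth=12
  lookup 235.70.192.7: bits 111010110100011011000 walk d0:H1→d1:-→d2:-→d3:-→d4:-→d5:-→d6:-→d7:-→d8:-→d9:-→d10:-→d11:-→d12:H1→d13:-→d14:-→d15:-→d16:-→d17:-→d18:-→d19:-→d20:H5→d21:H1 -> H1
  + 231.41.73.0/24 (H1) depth=24
  + 231.32.0.0/12 (H6) depth=12
  + 235.70.195.0/24 (H5) depth=24
  lookup 197.49.133.196: bits 1100010100110001100001011100 walk d0:H1→d1:-→d2:-→d3:-→d4:-→d5:-→d6:-→d7:-→d8:-→d9:-→d10:-→d11:-→d12:-→d13:-→d14:-→d15:-→d16:-→d17:-→d18:-→d19:-→d20:-→d21:-→d22:-→d23:-→d24:H1→d25:-→d26:-→d27:-→d28:H5 -> H5
  + 231.41.72.0/22 (H1) depth=22
  lookup 197.49.133.194: bits 1100010100110001100001011100 walk d0:H1→d1:-→d2:-→d3:-→d4:-→d5:-→d6:-→d7:-→d8:-→d9:-→d10:-→d11:-→d12:-→d13:-→d14:-→d15:-→d16:-→d17:-→d18:-→d19:-→d20:-→d21:-→d22:-→d23:-→d24:H1→d25:-→d26:-→d27:-→d28:H5 -> H5
  + 235.70.192.0/20 (H7) depth=20
  + 196.0.0.0/7 (H2) depth=7
  lookup 231.41.73.65: bits 1110011100101001010010010100 walk d0:H1→d1:-→d2:-→d3:-→d4:-→d5:-→d6:-→d7:-→d8:-→d9:-→d10:-→d11:-→d12:H6→d13:-→d14:-→d15:-→d16:-→d17:-→d18:-→d19:-→d20:-→d21:-→d22:H1→d23:-→d24:H1→d25:-→d26:-→d27:-→d28:H6 -> H6
  lookup 235.64.62.61: bits 1110101101000 walk d0:H1→d1:-→d2:-→d3:-→d4:-→d5:-→d6:-→d7:-→d8:-→d9:-→d10:-→d11:-→d12:H1→d13:- -> H1
  lookup 202.220.141.251: bits 1100 walk d0:H1→d1:-→d2:-→d3:-→d4:- -> H1
  lookup 231.41.73.5: bits 1110011100101001010010010 walk d0:H1→d1:-→d2:-→d3:-→d4:-→d5:-→d6:-→d7:-→d8:-→d9:-→d10:-→d11:-→d12:H6→d13:-→d14:-→d15:-→d16:-→d17:-→d18:-→d19:-→d20:-→d21:-→d22:H1→d23:-→d24:H1→d25:- -> H1
  + 235.70.192.0/20 (H3) depth=20

== LOOKUPS ==
["H6","H6","H1","H1","H6","H4","H0","H1","H5","H5","H6","H1","H1","H1"]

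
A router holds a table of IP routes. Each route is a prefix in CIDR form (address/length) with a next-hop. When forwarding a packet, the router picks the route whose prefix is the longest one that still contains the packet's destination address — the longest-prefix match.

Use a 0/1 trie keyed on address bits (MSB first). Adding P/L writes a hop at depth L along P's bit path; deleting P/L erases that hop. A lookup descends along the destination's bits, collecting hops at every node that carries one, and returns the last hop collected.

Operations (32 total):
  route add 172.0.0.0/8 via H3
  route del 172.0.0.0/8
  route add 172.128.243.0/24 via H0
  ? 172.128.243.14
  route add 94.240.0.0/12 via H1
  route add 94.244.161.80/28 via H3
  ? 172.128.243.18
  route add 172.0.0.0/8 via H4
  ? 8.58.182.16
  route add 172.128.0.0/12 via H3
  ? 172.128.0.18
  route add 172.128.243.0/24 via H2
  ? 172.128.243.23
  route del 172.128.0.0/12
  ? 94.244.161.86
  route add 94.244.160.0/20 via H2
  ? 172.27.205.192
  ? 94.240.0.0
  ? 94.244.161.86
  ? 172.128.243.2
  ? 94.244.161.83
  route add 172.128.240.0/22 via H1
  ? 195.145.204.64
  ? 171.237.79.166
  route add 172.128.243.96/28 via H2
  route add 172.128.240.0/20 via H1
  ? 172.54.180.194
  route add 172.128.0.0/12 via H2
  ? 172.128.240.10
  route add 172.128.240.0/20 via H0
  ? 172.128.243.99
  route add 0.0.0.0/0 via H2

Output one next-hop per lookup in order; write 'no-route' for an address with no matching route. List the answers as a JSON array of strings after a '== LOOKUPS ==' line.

Apply in order:
  + 172.0.0.0/8 (H3) depth=8
  del 172.0.0.0/8 (clear depth 8)
  + 172.128.243.0/24 (H0) depth=24
  Q 172.128.243.14: descend 101011001000000011110011 ; hops seen [H0] ; pick H0
  + 94.240.0.0/12 (H1) depth=12
  + 94.244.161.80/28 (H3) depth=28
  Q 172.128.243.18: descend 101011001000000011110011 ; hops seen [H0] ; pick H0
  + 172.0.0.0/8 (H4) depth=8
  Q 8.58.182.16: descend 0 ; hops seen [∅] ; pick no-route
  + 172.128.0.0/12 (H3) depth=12
  Q 172.128.0.18: descend 1010110010000000 ; hops seen [H4,H3] ; pick H3
  + 172.128.243.0/24 (H2) depth=24
  Q 172.128.243.23: descend 101011001000000011110011 ; hops seen [H4,H3,H2] ; pick H2
  del 172.128.0.0/12 (clear depth 12)
  Q 94.244.161.86: descend 0101111011110100101000010101 ; hops seen [H1,H3] ; pick H3
  + 94.244.160.0/20 (H2) depth=20
  Q 172.27.205.192: descend 10101100 ; hops seen [H4] ; pick H4
  Q 94.240.0.0: descend 0101111011110 ; hops seen [H1] ; pick H1
  Q 94.244.161.86: descend 0101111011110100101000010101 ; hops seen [H1,H2,H3] ; pick H3
  Q 172.128.243.2: descend 101011001000000011110011 ; hops seen [H4,H2] ; pick H2
  Q 94.244.161.83: descend 0101111011110100101000010101 ; hops seen [H1,H2,H3] ; pick H3
  + 172.128.240.0/22 (H1) depth=22
  Q 195.145.204.64: descend 1 ; hops seen [∅] ; pick no-route
  Q 171.237.79.166: descend 10101 ; hops seen [∅] ; pick no-route
  + 172.128.243.96/28 (H2) depth=28
  + 172.128.240.0/20 (H1) depth=20
  Q 172.54.180.194: descend 10101100 ; hops seen [H4] ; pick H4
  + 172.128.0.0/12 (H2) depth=12
  Q 172.128.240.10: descend 1010110010000000111100 ; hops seen [H4,H2,H1,H1] ; pick H1
  + 172.128.240.0/20 (H0) depth=20
  Q 172.128.243.99: descend 1010110010000000111100110110 ; hops seen [H4,H2,H0,H1,H2,H2] ; pick H2
  + 0.0.0.0/0 (H2) depth=0

== LOOKUPS ==
["H0","H0","no-route","H3","H2","H3","H4","H1","H3","H2","H3","no-route","no-route","H4","H1","H2"]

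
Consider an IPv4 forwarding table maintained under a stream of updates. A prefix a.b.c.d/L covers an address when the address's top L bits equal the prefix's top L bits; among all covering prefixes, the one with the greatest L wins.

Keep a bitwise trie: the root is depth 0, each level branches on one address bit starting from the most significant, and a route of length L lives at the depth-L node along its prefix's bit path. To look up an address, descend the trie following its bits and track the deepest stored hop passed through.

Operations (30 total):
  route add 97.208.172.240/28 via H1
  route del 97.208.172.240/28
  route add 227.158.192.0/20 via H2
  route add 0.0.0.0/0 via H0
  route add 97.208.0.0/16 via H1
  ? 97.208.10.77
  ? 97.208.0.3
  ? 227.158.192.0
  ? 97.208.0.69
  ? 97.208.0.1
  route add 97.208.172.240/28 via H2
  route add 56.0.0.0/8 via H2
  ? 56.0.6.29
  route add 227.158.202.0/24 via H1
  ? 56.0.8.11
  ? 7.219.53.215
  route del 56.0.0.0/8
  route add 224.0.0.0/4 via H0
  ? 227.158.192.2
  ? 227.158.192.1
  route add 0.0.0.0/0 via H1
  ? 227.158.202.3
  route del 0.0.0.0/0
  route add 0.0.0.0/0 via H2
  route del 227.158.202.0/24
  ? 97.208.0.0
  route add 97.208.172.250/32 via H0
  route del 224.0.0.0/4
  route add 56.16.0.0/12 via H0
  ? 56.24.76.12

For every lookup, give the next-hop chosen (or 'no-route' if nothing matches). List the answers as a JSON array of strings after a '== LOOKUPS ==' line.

Process each operation:
  + 97.208.172.240/28 (H1) depth=28
  - 97.208.172.240/28 clear@28
  + 227.158.192.0/20 (H2) depth=20
  + 0.0.0.0/0 (H0) depth=0
  + 97.208.0.0/16 (H1) depth=16
  Q 97.208.10.77: descend 0110000111010000 ; hops seen [H0,H1] ; pick H1
  Q 97.208.0.3: descend 0110000111010000 ; hops seen [H0,H1] ; pick H1
  Q 227.158.192.0: descend 11100011100111101100 ; hops seen [H0,H2] ; pick H2
  Q 97.208.0.69: descend 0110000111010000 ; hops seen [H0,H1] ; pick H1
  Q 97.208.0.1: descend 0110000111010000 ; hops seen [H0,H1] ; pick H1
  + 97.208.172.240/28 (H2) depth=28
  + 56.0.0.0/8 (H2) depth=8
  Q 56.0.6.29: descend 00111000 ; hops seen [H0,H2] ; pick H2
  + 227.158.202.0/24 (H1) depth=24
  Q 56.0.8.11: descend 00111000 ; hops seen [H0,H2] ; pick H2
  Q 7.219.53.215: descend 00 ; hops seen [H0] ; pick H0
  - 56.0.0.0/8 clear@8
  + 224.0.0.0/4 (H0) depth=4
  Q 227.158.192.2: descend 11100011100111101100 ; hops seen [H0,H0,H2] ; pick H2
  Q 227.158.192.1: descend 11100011100111101100 ; hops seen [H0,H0,H2] ; pick H2
  + 0.0.0.0/0 (H1) depth=0
  Q 227.158.202.3: descend 111000111001111011001010 ; hops seen [H1,H0,H2,H1] ; pick H1
  - 0.0.0.0/0 clear@0
  + 0.0.0.0/0 (H2) depth=0
  - 227.158.202.0/24 clear@24
  Q 97.208.0.0: descend 0110000111010000 ; hops seen [H2,H1] ; pick H1
  + 97.208.172.250/32 (H0) depth=32
  - 224.0.0.0/4 clear@4
  + 56.16.0.0/12 (H0) depth=12
  Q 56.24.76.12: descend 001110000001 ; hops seen [H2,H0] ; pick H0

== LOOKUPS ==
["H1","H1","H2","H1","H1","H2","H2","H0","H2","H2","H1","H1","H0"]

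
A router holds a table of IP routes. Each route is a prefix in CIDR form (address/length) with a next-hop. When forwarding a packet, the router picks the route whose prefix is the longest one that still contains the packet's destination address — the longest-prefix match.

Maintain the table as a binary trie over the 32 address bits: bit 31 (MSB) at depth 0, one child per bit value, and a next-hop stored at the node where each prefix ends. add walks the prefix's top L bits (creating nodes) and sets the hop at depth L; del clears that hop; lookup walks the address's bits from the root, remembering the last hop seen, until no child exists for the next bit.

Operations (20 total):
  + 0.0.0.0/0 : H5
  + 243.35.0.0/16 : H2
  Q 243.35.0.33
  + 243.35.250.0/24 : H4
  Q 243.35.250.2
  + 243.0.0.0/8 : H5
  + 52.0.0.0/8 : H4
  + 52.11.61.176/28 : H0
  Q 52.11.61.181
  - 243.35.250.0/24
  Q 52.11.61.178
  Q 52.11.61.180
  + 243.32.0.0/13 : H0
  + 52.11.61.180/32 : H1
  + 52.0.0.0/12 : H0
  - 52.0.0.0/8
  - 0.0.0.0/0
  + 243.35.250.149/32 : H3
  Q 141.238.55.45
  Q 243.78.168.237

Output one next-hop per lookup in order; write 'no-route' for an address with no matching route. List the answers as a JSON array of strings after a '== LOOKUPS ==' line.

Apply in order:
  + 0.0.0.0/0 (H5) depth=0
  + 243.35.0.0/16 (H2) depth=16
  lookup 243.35.0.33: bits 1111001100100011 walk d0:H5→d1:-→d2:-→d3:-→d4:-→d5:-→d6:-→d7:-→d8:-→d9:-→d10:-→d11:-→d12:-→d13:-→d14:-→d15:-→d16:H2 -> H2
  + 243.35.250.0/24 (H4) depth=24
  lookup 243.35.250.2: bits 111100110010001111111010 walk d0:H5→d1:-→d2:-→d3:-→d4:-→d5:-→d6:-→d7:-→d8:-→d9:-→d10:-→d11:-→d12:-→d13:-→d14:-→d15:-→d16:H2→d17:-→d18:-→d19:-→d20:-→d21:-→d22:-→d23:-→d24:H4 -> H4
  + 243.0.0.0/8 (H5) depth=8
  + 52.0.0.0/8 (H4) depth=8
  + 52.11.61.176/28 (H0) depth=28
  lookup 52.11.61.181: bits 0011010000001011001111011011 walk d0:H5→d1:-→d2:-→d3:-→d4:-→d5:-→d6:-→d7:-→d8:H4→d9:-→d10:-→d11:-→d12:-→d13:-→d14:-→d15:-→d16:-→d17:-→d18:-→d19:-→d20:-→d21:-→d22:-→d23:-→d24:-→d25:-→d26:-→d27:-→d28:H0 -> H0
  del 243.35.250.0/24 (clear depth 24)
  lookup 52.11.61.178: bits 0011010000001011001111011011 walk d0:H5→d1:-→d2:-→d3:-→d4:-→d5:-→d6:-→d7:-→d8:H4→d9:-→d10:-→d11:-→d12:-→d13:-→d14:-→d15:-→d16:-→d17:-→d18:-→d19:-→d20:-→d21:-→d22:-→d23:-→d24:-→d25:-→d26:-→d27:-→d28:H0 -> H0
  lookup 52.11.61.180: bits 0011010000001011001111011011 walk d0:H5→d1:-→d2:-→d3:-→d4:-→d5:-→d6:-→d7:-→d8:H4→d9:-→d10:-→d11:-→d12:-→d13:-→d14:-→d15:-→d16:-→d17:-→d18:-→d19:-→d20:-→d21:-→d22:-→d23:-→d24:-→d25:-→d26:-→d27:-→d28:H0 -> H0
  + 243.32.0.0/13 (H0) depth=13
  + 52.11.61.180/32 (H1) depth=32
  + 52.0.0.0/12 (H0) depth=12
  del 52.0.0.0/8 (clear depth 8)
  del 0.0.0.0/0 (clear depth 0)
  + 243.35.250.149/32 (H3) depth=32
  lookup 141.238.55.45: bits 1 walk d0:-→d1:- -> no-route
  lookup 243.78.168.237: bits 111100110 walk d0:-→d1:-→d2:-→d3:-→d4:-→d5:-→d6:-→d7:-→d8:H5→d9:- -> H5

== LOOKUPS ==
["H2","H4","H0","H0","H0","no-route","H5"]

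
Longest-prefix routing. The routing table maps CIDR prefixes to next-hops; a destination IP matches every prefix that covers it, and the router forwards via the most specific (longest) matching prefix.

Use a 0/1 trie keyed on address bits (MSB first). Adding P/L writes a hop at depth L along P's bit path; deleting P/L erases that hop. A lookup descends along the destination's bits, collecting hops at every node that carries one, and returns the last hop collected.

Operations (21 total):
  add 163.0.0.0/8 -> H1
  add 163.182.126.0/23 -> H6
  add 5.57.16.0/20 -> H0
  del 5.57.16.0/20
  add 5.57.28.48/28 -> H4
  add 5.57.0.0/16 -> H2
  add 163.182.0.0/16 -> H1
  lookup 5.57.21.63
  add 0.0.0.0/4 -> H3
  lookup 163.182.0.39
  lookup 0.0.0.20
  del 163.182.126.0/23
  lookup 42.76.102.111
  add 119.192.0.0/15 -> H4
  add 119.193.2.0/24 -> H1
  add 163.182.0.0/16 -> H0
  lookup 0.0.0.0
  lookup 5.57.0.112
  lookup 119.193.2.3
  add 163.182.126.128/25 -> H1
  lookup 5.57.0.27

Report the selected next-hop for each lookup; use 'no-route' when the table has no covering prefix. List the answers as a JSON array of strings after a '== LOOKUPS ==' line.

Process each operation:
  add 163.0.0.0/8 -> H1 at depth 8
  add 163.182.126.0/23 -> H6 at depth 23
  add 5.57.16.0/20 -> H0 at depth 20
  del 5.57.16.0/20 (clear depth 20)
  add 5.57.28.48/28 -> H4 at depth 28
  add 5.57.0.0/16 -> H2 at depth 16
  add 163.182.0.0/16 -> H1 at depth 16
  ? 5.57.21.63  path d0:-→d1:-→d2:-→d3:-→d4:-→d5:-→d6:-→d7:-→d8:-→d9:-→d10:-→d11:-→d12:-→d13:-→d14:-→d15:-→d16:H2→d17:-→d18:-→d19:-→d20:-  best=H2
  add 0.0.0.0/4 -> H3 at depth 4
  ? 163.182.0.39  path d0:-→d1:-→d2:-→d3:-→d4:-→d5:-→d6:-→d7:-→d8:H1→d9:-→d10:-→d11:-→d12:-→d13:-→d14:-→d15:-→d16:H1→d17:-  best=H1
  ? 0.0.0.20  path d0:-→d1:-→d2:-→d3:-→d4:H3→d5:-  best=H3
  del 163.182.126.0/23 (clear depth 23)
  ? 42.76.102.111  path d0:-→d1:-→d2:-  best=no-route
  add 119.192.0.0/15 -> H4 at depth 15
  add 119.193.2.0/24 -> H1 at depth 24
  add 163.182.0.0/16 -> H0 at depth 16
  ? 0.0.0.0  path d0:-→d1:-→d2:-→d3:-→d4:H3→d5:-  best=H3
  ? 5.57.0.112  path d0:-→d1:-→d2:-→d3:-→d4:H3→d5:-→d6:-→d7:-→d8:-→d9:-→d10:-→d11:-→d12:-→d13:-→d14:-→d15:-→d16:H2→d17:-→d18:-→d19:-  best=H2
  ? 119.193.2.3  path d0:-→d1:-→d2:-→d3:-→d4:-→d5:-→d6:-→d7:-→d8:-→d9:-→d10:-→d11:-→d12:-→d13:-→d14:-→d15:H4→d16:-→d17:-→d18:-→d19:-→d20:-→d21:-→d22:-→d23:-→d24:H1  best=H1
  add 163.182.126.128/25 -> H1 at depth 25
  ? 5.57.0.27  path d0:-→d1:-→d2:-→d3:-→d4:H3→d5:-→d6:-→d7:-→d8:-→d9:-→d10:-→d11:-→d12:-→d13:-→d14:-→d15:-→d16:H2→d17:-→d18:-→d19:-  best=H2

== LOOKUPS ==
["H2","H1","H3","no-route","H3","H2","H1","H2"]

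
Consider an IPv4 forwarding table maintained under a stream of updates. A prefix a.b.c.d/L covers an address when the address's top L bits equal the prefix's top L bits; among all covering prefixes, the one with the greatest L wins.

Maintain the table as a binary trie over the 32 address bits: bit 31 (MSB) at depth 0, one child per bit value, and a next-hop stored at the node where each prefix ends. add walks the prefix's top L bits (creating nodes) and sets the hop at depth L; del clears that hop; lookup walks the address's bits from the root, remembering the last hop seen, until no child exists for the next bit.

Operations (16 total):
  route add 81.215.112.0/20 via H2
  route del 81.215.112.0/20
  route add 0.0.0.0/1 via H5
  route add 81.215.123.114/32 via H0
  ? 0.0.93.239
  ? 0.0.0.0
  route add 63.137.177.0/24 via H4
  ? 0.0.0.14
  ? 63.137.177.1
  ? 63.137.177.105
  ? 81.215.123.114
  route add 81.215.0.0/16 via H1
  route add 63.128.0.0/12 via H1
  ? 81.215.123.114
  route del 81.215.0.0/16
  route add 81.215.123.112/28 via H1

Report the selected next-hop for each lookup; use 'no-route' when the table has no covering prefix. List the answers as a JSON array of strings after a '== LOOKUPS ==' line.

Apply in order:
  + 81.215.112.0/20 (H2) depth=20
  del 81.215.112.0/20 (clear depth 20)
  + 0.0.0.0/1 (H5) depth=1
  + 81.215.123.114/32 (H0) depth=32
  lookup 0.0.93.239: bits 0 walk d0:-→d1:H5 -> H5
  lookup 0.0.0.0: bits 0 walk d0:-→d1:H5 -> H5
  + 63.137.177.0/24 (H4) depth=24
  lookup 0.0.0.14: bits 00 walk d0:-→d1:H5→d2:- -> H5
  lookup 63.137.177.1: bits 001111111000100110110001 walk d0:-→d1:H5→d2:-→d3:-→d4:-→d5:-→d6:-→d7:-→d8:-→d9:-→d10:-→d11:-→d12:-→d13:-→d14:-→d15:-→d16:-→d17:-→d18:-→d19:-→d20:-→d21:-→d22:-→d23:-→d24:H4 -> H4
  lookup 63.137.177.105: bits 001111111000100110110001 walk d0:-→d1:H5→d2:-→d3:-→d4:-→d5:-→d6:-→d7:-→d8:-→d9:-→d10:-→d11:-→d12:-→d13:-→d14:-→d15:-→d16:-→d17:-→d18:-→d19:-→d20:-→d21:-→d22:-→d23:-→d24:H4 -> H4
  lookup 81.215.123.114: bits 01010001110101110111101101110010 walk d0:-→d1:H5→d2:-→d3:-→d4:-→d5:-→d6:-→d7:-→d8:-→d9:-→d10:-→d11:-→d12:-→d13:-→d14:-→d15:-→d16:-→d17:-→d18:-→d19:-→d20:-→d21:-→d22:-→d23:-→d24:-→d25:-→d26:-→d27:-→d28:-→d29:-→d30:-→d31:-→d32:H0 -> H0
  + 81.215.0.0/16 (H1) depth=16
  + 63.128.0.0/12 (H1) depth=12
  lookup 81.215.123.114: bits 01010001110101110111101101110010 walk d0:-→d1:H5→d2:-→d3:-→d4:-→d5:-→d6:-→d7:-→d8:-→d9:-→d10:-→d11:-→d12:-→d13:-→d14:-→d15:-→d16:H1→d17:-→d18:-→d19:-→d20:-→d21:-→d22:-→d23:-→d24:-→d25:-→d26:-→d27:-→d28:-→d29:-→d30:-→d31:-→d32:H0 -> H0
  del 81.215.0.0/16 (clear depth 16)
  + 81.215.123.112/28 (H1) depth=28

== LOOKUPS ==
["H5","H5","H5","H4","H4","H0","H0"]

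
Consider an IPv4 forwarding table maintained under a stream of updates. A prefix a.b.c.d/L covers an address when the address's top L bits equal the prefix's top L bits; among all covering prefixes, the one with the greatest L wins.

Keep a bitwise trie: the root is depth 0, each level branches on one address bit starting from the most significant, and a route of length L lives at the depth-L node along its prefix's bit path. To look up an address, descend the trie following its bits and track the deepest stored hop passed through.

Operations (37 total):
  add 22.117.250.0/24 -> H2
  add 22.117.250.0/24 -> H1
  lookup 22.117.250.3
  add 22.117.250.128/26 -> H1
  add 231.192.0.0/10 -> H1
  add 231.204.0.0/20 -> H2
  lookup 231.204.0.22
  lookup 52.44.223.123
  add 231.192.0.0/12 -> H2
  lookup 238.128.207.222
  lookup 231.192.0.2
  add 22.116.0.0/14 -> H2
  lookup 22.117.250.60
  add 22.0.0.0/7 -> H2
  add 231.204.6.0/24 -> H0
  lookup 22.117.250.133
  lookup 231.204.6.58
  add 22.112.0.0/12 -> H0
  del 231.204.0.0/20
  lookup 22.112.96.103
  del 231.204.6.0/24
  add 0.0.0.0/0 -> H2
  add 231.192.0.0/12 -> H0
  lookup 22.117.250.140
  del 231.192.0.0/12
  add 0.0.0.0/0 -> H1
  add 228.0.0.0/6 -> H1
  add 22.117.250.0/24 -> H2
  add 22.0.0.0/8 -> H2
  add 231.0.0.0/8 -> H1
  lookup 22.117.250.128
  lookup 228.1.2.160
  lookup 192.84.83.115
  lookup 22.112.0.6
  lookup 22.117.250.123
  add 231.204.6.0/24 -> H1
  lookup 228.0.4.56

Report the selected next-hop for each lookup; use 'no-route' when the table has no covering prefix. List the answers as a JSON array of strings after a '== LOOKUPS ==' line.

Process each operation:
  + 22.117.250.0/24 (H2) depth=24
  + 22.117.250.0/24 (H1) depth=24
  Q 22.117.250.3: descend 000101100111010111111010 ; hops seen [H1] ; pick H1
  + 22.117.250.128/26 (H1) depth=26
  + 231.192.0.0/10 (H1) depth=10
  + 231.204.0.0/20 (H2) depth=20
  Q 231.204.0.22: descend 11100111110011000000 ; hops seen [H1,H2] ; pick H2
  Q 52.44.223.123: descend 00 ; hops seen [∅] ; pick no-route
  + 231.192.0.0/12 (H2) depth=12
  Q 238.128.207.222: descend 1110 ; hops seen [∅] ; pick no-route
  Q 231.192.0.2: descend 111001111100 ; hops seen [H1,H2] ; pick H2
  + 22.116.0.0/14 (H2) depth=14
  Q 22.117.250.60: descend 000101100111010111111010 ; hops seen [H2,H1] ; pick H1
  + 22.0.0.0/7 (H2) depth=7
  + 231.204.6.0/24 (H0) depth=24
  Q 22.117.250.133: descend 00010110011101011111101010 ; hops seen [H2,H2,H1,H1] ; pick H1
  Q 231.204.6.58: descend 111001111100110000000110 ; hops seen [H1,H2,H2,H0] ; pick H0
  + 22.112.0.0/12 (H0) depth=12
  del 231.204.0.0/20 (clear depth 20)
  Q 22.112.96.103: descend 0001011001110 ; hops seen [H2,H0] ; pick H0
  del 231.204.6.0/24 (clear depth 24)
  + 0.0.0.0/0 (H2) depth=0
  + 231.192.0.0/12 (H0) depth=12
  Q 22.117.250.140: descend 00010110011101011111101010 ; hops seen [H2,H2,H0,H2,H1,H1] ; pick H1
  del 231.192.0.0/12 (clear depth 12)
  + 0.0.0.0/0 (H1) depth=0
  + 228.0.0.0/6 (H1) depth=6
  + 22.117.250.0/24 (H2) depth=24
  + 22.0.0.0/8 (H2) depth=8
  + 231.0.0.0/8 (H1) depth=8
  Q 22.117.250.128: descend 00010110011101011111101010 ; hops seen [H1,H2,H2,H0,H2,H2,H1] ; pick H1
  Q 228.1.2.160: descend 111001 ; hops seen [H1,H1] ; pick H1
  Q 192.84.83.115: descend 11 ; hops seen [H1] ; pick H1
  Q 22.112.0.6: descend 0001011001110 ; hops seen [H1,H2,H2,H0] ; pick H0
  Q 22.117.250.123: descend 000101100111010111111010 ; hops seen [H1,H2,H2,H0,H2,H2] ; pick H2
  + 231.204.6.0/24 (H1) depth=24
  Q 228.0.4.56: descend 111001 ; hops seen [H1,H1] ; pick H1

== LOOKUPS ==
["H1","H2","no-route","no-route","H2","H1","H1","H0","H0","H1","H1","H1","H1","H0","H2","H1"]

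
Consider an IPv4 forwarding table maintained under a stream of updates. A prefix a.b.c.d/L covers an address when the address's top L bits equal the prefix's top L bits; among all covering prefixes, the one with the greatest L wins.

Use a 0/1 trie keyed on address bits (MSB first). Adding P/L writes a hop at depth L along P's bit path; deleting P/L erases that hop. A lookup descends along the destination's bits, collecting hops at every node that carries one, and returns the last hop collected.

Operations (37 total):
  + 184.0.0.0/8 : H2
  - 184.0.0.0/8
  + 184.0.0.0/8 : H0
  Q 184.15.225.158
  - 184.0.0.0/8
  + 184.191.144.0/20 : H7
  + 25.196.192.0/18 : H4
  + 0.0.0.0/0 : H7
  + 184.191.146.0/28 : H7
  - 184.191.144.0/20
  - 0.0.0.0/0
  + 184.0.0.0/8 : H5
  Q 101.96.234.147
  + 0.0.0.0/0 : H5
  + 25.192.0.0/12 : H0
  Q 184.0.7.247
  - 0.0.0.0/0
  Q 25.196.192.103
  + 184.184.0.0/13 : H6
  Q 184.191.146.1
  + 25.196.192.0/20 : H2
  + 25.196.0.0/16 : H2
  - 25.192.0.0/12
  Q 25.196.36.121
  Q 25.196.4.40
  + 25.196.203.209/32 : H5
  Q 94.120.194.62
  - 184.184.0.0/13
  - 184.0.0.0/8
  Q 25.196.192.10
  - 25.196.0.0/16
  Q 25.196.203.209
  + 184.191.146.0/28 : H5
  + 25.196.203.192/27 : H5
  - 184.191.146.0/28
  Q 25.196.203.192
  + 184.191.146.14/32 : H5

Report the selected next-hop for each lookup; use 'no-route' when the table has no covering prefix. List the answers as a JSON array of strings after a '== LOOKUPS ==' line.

Apply in order:
  + 184.0.0.0/8 (H2) depth=8
  del 184.0.0.0/8 (clear depth 8)
  + 184.0.0.0/8 (H0) depth=8
  lookup 184.15.225.158: bits 10111000 walk d0:-→d1:-→d2:-→d3:-→d4:-→d5:-→d6:-→d7:-→d8:H0 -> H0
  del 184.0.0.0/8 (clear depth 8)
  + 184.191.144.0/20 (H7) depth=20
  + 25.196.192.0/18 (H4) depth=18
  + 0.0.0.0/0 (H7) depth=0
  + 184.191.146.0/28 (H7) depth=28
  del 184.191.144.0/20 (clear depth 20)
  del 0.0.0.0/0 (clear depth 0)
  + 184.0.0.0/8 (H5) depth=8
  lookup 101.96.234.147: bits 0 walk d0:-→d1:- -> no-route
  + 0.0.0.0/0 (H5) depth=0
  + 25.192.0.0/12 (H0) depth=12
  lookup 184.0.7.247: bits 10111000 walk d0:H5→d1:-→d2:-→d3:-→d4:-→d5:-→d6:-→d7:-→d8:H5 -> H5
  del 0.0.0.0/0 (clear depth 0)
  lookup 25.196.192.103: bits 000110011100010011 walk d0:-→d1:-→d2:-→d3:-→d4:-→d5:-→d6:-→d7:-→d8:-→d9:-→d10:-→d11:-→d12:H0→d13:-→d14:-→d15:-→d16:-→d17:-→d18:H4 -> H4
  + 184.184.0.0/13 (H6) depth=13
  lookup 184.191.146.1: bits 1011100010111111100100100000 walk d0:-→d1:-→d2:-→d3:-→d4:-→d5:-→d6:-→d7:-→d8:H5→d9:-→d10:-→d11:-→d12:-→d13:H6→d14:-→d15:-→d16:-→d17:-→d18:-→d19:-→d20:-→d21:-→d22:-→d23:-→d24:-→d25:-→d26:-→d27:-→d28:H7 -> H7
  + 25.196.192.0/20 (H2) depth=20
  + 25.196.0.0/16 (H2) depth=16
  del 25.192.0.0/12 (clear depth 12)
  lookup 25.196.36.121: bits 0001100111000100 walk d0:-→d1:-→d2:-→d3:-→d4:-→d5:-→d6:-→d7:-→d8:-→d9:-→d10:-→d11:-→d12:-→d13:-→d14:-→d15:-→d16:H2 -> H2
  lookup 25.196.4.40: bits 0001100111000100 walk d0:-→d1:-→d2:-→d3:-→d4:-→d5:-→d6:-→d7:-→d8:-→d9:-→d10:-→d11:-→d12:-→d13:-→d14:-→d15:-→d16:H2 -> H2
  + 25.196.203.209/32 (H5) depth=32
  lookup 94.120.194.62: bits 0 walk d0:-→d1:- -> no-route
  del 184.184.0.0/13 (clear depth 13)
  del 184.0.0.0/8 (clear depth 8)
  lookup 25.196.192.10: bits 00011001110001001100 walk d0:-→d1:-→d2:-→d3:-→d4:-→d5:-→d6:-→d7:-→d8:-→d9:-→d10:-→d11:-→d12:-→d13:-→d14:-→d15:-→d16:H2→d17:-→d18:H4→d19:-→d20:H2 -> H2
  del 25.196.0.0/16 (clear depth 16)
  lookup 25.196.203.209: bits 00011001110001001100101111010001 walk d0:-→d1:-→d2:-→d3:-→d4:-→d5:-→d6:-→d7:-→d8:-→d9:-→d10:-→d11:-→d12:-→d13:-→d14:-→d15:-→d16:-→d17:-→d18:H4→d19:-→d20:H2→d21:-→d22:-→d23:-→d24:-→d25:-→d26:-→d27:-→d28:-→d29:-→d30:-→d31:-→d32:H5 -> H5
  + 184.191.146.0/28 (H5) depth=28
  + 25.196.203.192/27 (H5) depth=27
  del 184.191.146.0/28 (clear depth 28)
  lookup 25.196.203.192: bits 000110011100010011001011110 walk d0:-→d1:-→d2:-→d3:-→d4:-→d5:-→d6:-→d7:-→d8:-→d9:-→d10:-→d11:-→d12:-→d13:-→d14:-→d15:-→d16:-→d17:-→d18:H4→d19:-→d20:H2→d21:-→d22:-→d23:-→d24:-→d25:-→d26:-→d27:H5 -> H5
  + 184.191.146.14/32 (H5) depth=32

== LOOKUPS ==
["H0","no-route","H5","H4","H7","H2","H2","no-route","H2","H5","H5"]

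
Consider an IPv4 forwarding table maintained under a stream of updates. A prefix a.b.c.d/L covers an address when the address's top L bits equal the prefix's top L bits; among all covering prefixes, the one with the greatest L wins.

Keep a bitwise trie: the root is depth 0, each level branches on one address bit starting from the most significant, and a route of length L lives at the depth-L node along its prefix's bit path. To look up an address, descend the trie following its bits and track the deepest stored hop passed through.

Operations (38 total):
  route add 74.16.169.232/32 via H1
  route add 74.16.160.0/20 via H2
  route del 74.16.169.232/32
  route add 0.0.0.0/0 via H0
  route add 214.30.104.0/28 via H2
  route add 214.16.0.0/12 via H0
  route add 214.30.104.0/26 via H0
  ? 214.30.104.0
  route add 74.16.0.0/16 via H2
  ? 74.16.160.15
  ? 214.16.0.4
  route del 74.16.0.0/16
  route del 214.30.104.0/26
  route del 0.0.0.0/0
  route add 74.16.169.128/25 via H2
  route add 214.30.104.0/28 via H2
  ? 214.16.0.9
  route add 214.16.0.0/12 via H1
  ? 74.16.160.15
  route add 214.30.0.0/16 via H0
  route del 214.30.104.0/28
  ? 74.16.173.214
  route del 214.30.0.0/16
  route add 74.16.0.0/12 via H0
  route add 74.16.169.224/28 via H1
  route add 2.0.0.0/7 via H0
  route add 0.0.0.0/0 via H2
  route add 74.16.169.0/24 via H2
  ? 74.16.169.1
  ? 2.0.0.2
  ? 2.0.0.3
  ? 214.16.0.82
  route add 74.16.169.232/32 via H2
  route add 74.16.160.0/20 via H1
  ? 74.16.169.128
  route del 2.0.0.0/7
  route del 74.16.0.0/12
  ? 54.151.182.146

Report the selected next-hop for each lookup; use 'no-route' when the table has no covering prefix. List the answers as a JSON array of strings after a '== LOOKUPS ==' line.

Process each operation:
  add 74.16.169.232/32 -> H1 at depth 32
  add 74.16.160.0/20 -> H2 at depth 20
  - 74.16.169.232/32 clear@32
  add 0.0.0.0/0 -> H0 at depth 0
  add 214.30.104.0/28 -> H2 at depth 28
  add 214.16.0.0/12 -> H0 at depth 12
  add 214.30.104.0/26 -> H0 at depth 26
  Q 214.30.104.0: descend 1101011000011110011010000000 ; hops seen [H0,H0,H0,H2] ; pick H2
  add 74.16.0.0/16 -> H2 at depth 16
  Q 74.16.160.15: descend 01001010000100001010 ; hops seen [H0,H2,H2] ; pick H2
  Q 214.16.0.4: descend 110101100001 ; hops seen [H0,H0] ; pick H0
  - 74.16.0.0/16 clear@16
  - 214.30.104.0/26 clear@26
  - 0.0.0.0/0 clear@0
  add 74.16.169.128/25 -> H2 at depth 25
  add 214.30.104.0/28 -> H2 at depth 28
  Q 214.16.0.9: descend 110101100001 ; hops seen [H0] ; pick H0
  add 214.16.0.0/12 -> H1 at depth 12
  Q 74.16.160.15: descend 01001010000100001010 ; hops seen [H2] ; pick H2
  add 214.30.0.0/16 -> H0 at depth 16
  - 214.30.104.0/28 clear@28
  Q 74.16.173.214: descend 010010100001000010101 ; hops seen [H2] ; pick H2
  - 214.30.0.0/16 clear@16
  add 74.16.0.0/12 -> H0 at depth 12
  add 74.16.169.224/28 -> H1 at depth 28
  add 2.0.0.0/7 -> H0 at depth 7
  add 0.0.0.0/0 -> H2 at depth 0
  add 74.16.169.0/24 -> H2 at depth 24
  Q 74.16.169.1: descend 010010100001000010101001 ; hops seen [H2,H0,H2,H2] ; pick H2
  Q 2.0.0.2: descend 0000001 ; hops seen [H2,H0] ; pick H0
  Q 2.0.0.3: descend 0000001 ; hops seen [H2,H0] ; pick H0
  Q 214.16.0.82: descend 110101100001 ; hops seen [H2,H1] ; pick H1
  add 74.16.169.232/32 -> H2 at depth 32
  add 74.16.160.0/20 -> H1 at depth 20
  Q 74.16.169.128: descend 0100101000010000101010011 ; hops seen [H2,H0,H1,H2,H2] ; pick H2
  - 2.0.0.0/7 clear@7
  - 74.16.0.0/12 clear@12
  Q 54.151.182.146: descend 00 ; hops seen [H2] ; pick H2

== LOOKUPS ==
["H2","H2","H0","H0","H2","H2","H2","H0","H0","H1","H2","H2"]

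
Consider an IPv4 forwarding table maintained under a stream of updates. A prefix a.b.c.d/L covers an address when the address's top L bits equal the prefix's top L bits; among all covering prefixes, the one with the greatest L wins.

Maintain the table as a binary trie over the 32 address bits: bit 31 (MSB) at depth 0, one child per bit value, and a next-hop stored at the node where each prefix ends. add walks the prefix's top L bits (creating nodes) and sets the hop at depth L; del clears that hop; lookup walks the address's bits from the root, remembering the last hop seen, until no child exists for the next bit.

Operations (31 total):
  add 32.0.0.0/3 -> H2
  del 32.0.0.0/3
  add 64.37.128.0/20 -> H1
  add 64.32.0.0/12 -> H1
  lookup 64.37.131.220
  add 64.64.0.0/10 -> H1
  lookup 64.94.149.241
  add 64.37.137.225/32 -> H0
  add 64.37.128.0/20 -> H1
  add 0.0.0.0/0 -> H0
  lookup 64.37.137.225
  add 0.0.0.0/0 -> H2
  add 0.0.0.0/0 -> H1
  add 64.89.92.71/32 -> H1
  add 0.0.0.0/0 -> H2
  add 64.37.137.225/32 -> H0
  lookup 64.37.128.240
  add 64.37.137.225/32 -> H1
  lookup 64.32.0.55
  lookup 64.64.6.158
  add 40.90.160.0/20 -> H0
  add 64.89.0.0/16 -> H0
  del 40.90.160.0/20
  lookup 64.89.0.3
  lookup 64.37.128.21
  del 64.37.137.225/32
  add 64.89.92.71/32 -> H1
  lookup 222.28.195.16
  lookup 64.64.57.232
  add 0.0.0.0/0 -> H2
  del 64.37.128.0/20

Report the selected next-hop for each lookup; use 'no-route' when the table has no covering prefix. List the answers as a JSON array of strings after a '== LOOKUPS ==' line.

Apply in order:
  add 32.0.0.0/3 -> H2 at depth 3
  - 32.0.0.0/3 clear@3
  add 64.37.128.0/20 -> H1 at depth 20
  add 64.32.0.0/12 -> H1 at depth 12
  lookup 64.37.131.220: bits 01000000001001011000 walk d0:-→d1:-→d2:-→d3:-→d4:-→d5:-→d6:-→d7:-→d8:-→d9:-→d10:-→d11:-→d12:H1→d13:-→d14:-→d15:-→d16:-→d17:-→d18:-→d19:-→d20:H1 -> H1
  add 64.64.0.0/10 -> H1 at depth 10
  lookup 64.94.149.241: bits 0100000001 walk d0:-→d1:-→d2:-→d3:-→d4:-→d5:-→d6:-→d7:-→d8:-→d9:-→d10:H1 -> H1
  add 64.37.137.225/32 -> H0 at depth 32
  add 64.37.128.0/20 -> H1 at depth 20
  add 0.0.0.0/0 -> H0 at depth 0
  lookup 64.37.137.225: bits 01000000001001011000100111100001 walk d0:H0→d1:-→d2:-→d3:-→d4:-→d5:-→d6:-→d7:-→d8:-→d9:-→d10:-→d11:-→d12:H1→d13:-→d14:-→d15:-→d16:-→d17:-→d18:-→d19:-→d20:H1→d21:-→d22:-→d23:-→d24:-→d25:-→d26:-→d27:-→d28:-→d29:-→d30:-→d31:-→d32:H0 -> H0
  add 0.0.0.0/0 -> H2 at depth 0
  add 0.0.0.0/0 -> H1 at depth 0
  add 64.89.92.71/32 -> H1 at depth 32
  add 0.0.0.0/0 -> H2 at depth 0
  add 64.37.137.225/32 -> H0 at depth 32
  lookup 64.37.128.240: bits 01000000001001011000 walk d0:H2→d1:-→d2:-→d3:-→d4:-→d5:-→d6:-→d7:-→d8:-→d9:-→d10:-→d11:-→d12:H1→d13:-→d14:-→d15:-→d16:-→d17:-→d18:-→d19:-→d20:H1 -> H1
  add 64.37.137.225/32 -> H1 at depth 32
  lookup 64.32.0.55: bits 0100000000100 walk d0:H2→d1:-→d2:-→d3:-→d4:-→d5:-→d6:-→d7:-→d8:-→d9:-→d10:-→d11:-→d12:H1→d13:- -> H1
  lookup 64.64.6.158: bits 01000000010 walk d0:H2→d1:-→d2:-→d3:-→d4:-→d5:-→d6:-→d7:-→d8:-→d9:-→d10:H1→d11:- -> H1
  add 40.90.160.0/20 -> H0 at depth 20
  add 64.89.0.0/16 -> H0 at depth 16
  - 40.90.160.0/20 clear@20
  lookup 64.89.0.3: bits 01000000010110010 walk d0:H2→d1:-→d2:-→d3:-→d4:-→d5:-→d6:-→d7:-→d8:-→d9:-→d10:H1→d11:-→d12:-→d13:-→d14:-→d15:-→d16:H0→d17:- -> H0
  lookup 64.37.128.21: bits 01000000001001011000 walk d0:H2→d1:-→d2:-→d3:-→d4:-→d5:-→d6:-→d7:-→d8:-→d9:-→d10:-→d11:-→d12:H1→d13:-→d14:-→d15:-→d16:-→d17:-→d18:-→d19:-→d20:H1 -> H1
  - 64.37.137.225/32 clear@32
  add 64.89.92.71/32 -> H1 at depth 32
  lookup 222.28.195.16: bits ε walk d0:H2 -> H2
  lookup 64.64.57.232: bits 01000000010 walk d0:H2→d1:-→d2:-→d3:-→d4:-→d5:-→d6:-→d7:-→d8:-→d9:-→d10:H1→d11:- -> H1
  add 0.0.0.0/0 -> H2 at depth 0
  - 64.37.128.0/20 clear@20

== LOOKUPS ==
["H1","H1","H0","H1","H1","H1","H0","H1","H2","H1"]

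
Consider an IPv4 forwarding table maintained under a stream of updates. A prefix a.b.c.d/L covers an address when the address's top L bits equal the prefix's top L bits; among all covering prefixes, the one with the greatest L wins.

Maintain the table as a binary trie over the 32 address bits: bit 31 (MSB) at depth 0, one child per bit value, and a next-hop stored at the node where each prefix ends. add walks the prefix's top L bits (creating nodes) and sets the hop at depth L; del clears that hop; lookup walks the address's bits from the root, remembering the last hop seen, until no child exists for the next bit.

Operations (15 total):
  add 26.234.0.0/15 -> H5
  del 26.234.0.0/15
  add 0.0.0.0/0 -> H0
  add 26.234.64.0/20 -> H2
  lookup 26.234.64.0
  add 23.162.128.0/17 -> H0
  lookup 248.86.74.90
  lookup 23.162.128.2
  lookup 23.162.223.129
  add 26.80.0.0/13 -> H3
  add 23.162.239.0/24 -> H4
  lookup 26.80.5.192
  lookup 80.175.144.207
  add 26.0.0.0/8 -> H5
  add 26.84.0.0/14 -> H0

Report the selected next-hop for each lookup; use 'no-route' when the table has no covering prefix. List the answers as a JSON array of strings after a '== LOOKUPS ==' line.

Process each operation:
  add 26.234.0.0/15 -> H5 at depth 15
  - 26.234.0.0/15 clear@15
  add 0.0.0.0/0 -> H0 at depth 0
  add 26.234.64.0/20 -> H2 at depth 20
  lookup 26.234.64.0: bits 00011010111010100100 walk d0:H0→d1:-→d2:-→d3:-→d4:-→d5:-→d6:-→d7:-→d8:-→d9:-→d10:-→d11:-→d12:-→d13:-→d14:-→d15:-→d16:-→d17:-→d18:-→d19:-→d20:H2 -> H2
  add 23.162.128.0/17 -> H0 at depth 17
  lookup 248.86.74.90: bits ε walk d0:H0 -> H0
  lookup 23.162.128.2: bits 00010111101000101 walk d0:H0→d1:-→d2:-→d3:-→d4:-→d5:-→d6:-→d7:-→d8:-→d9:-→d10:-→d11:-→d12:-→d13:-→d14:-→d15:-→d16:-→d17:H0 -> H0
  lookup 23.162.223.129: bits 00010111101000101 walk d0:H0→d1:-→d2:-→d3:-→d4:-→d5:-→d6:-→d7:-→d8:-→d9:-→d10:-→d11:-→d12:-→d13:-→d14:-→d15:-→d16:-→d17:H0 -> H0
  add 26.80.0.0/13 -> H3 at depth 13
  add 23.162.239.0/24 -> H4 at depth 24
  lookup 26.80.5.192: bits 0001101001010 walk d0:H0→d1:-→d2:-→d3:-→d4:-→d5:-→d6:-→d7:-→d8:-→d9:-→d10:-→d11:-→d12:-→d13:H3 -> H3
  lookup 80.175.144.207: bits 0 walk d0:H0→d1:- -> H0
  add 26.0.0.0/8 -> H5 at depth 8
  add 26.84.0.0/14 -> H0 at depth 14

== LOOKUPS ==
["H2","H0","H0","H0","H3","H0"]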